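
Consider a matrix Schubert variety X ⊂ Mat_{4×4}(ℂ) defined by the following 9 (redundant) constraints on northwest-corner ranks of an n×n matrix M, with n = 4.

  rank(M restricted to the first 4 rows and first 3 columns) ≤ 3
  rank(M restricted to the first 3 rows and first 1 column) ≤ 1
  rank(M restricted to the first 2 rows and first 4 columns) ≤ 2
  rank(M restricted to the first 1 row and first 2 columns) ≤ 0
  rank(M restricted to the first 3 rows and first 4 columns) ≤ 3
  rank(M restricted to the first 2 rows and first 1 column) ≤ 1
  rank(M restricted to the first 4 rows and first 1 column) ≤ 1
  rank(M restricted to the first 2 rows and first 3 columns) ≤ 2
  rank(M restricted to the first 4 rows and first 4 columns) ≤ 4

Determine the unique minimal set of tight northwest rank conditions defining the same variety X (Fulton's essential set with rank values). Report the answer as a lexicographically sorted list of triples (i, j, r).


Computing R[i][j] = min implied NW-rank bound (n=4, 9 conditions):

  i=1: 0, 0, 1, 1
  i=2: 1, 1, 2, 2
  i=3: 1, 2, 3, 3
  i=4: 1, 2, 3, 4

giving w = (3, 1, 2, 4) via Δ²R.

Fulton essential set (1 of the 2 Rothe cells):

[(1, 2, 0)]


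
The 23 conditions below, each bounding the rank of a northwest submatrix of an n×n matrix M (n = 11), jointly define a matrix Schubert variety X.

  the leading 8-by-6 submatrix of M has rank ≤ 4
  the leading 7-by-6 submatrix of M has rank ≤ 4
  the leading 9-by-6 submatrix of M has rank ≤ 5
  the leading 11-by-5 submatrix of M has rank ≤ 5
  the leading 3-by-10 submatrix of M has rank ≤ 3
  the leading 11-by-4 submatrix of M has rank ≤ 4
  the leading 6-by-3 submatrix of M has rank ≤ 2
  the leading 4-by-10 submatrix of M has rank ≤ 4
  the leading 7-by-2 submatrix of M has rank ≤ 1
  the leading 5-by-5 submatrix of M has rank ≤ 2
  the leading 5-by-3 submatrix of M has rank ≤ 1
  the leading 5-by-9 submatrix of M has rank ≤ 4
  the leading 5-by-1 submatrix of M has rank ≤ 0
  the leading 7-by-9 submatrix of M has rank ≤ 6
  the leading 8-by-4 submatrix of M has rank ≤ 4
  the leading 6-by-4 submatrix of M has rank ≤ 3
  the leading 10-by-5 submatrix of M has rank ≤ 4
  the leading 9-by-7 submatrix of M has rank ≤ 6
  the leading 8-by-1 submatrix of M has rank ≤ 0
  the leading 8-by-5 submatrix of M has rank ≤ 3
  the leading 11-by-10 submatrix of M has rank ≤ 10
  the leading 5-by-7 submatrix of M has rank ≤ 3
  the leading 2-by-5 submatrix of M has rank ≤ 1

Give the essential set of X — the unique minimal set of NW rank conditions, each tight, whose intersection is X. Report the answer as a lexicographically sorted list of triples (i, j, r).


Recovering R(i,j) via the rank-extension bound from the 23 conditions:

  R[1]: 0 1 1 1 1 1 1 1 1 1 1
  R[2]: 0 1 1 1 1 2 2 2 2 2 2
  R[3]: 0 1 1 2 2 3 3 3 3 3 3
  R[4]: 0 1 1 2 2 3 3 4 4 4 4
  R[5]: 0 1 1 2 2 3 3 4 4 5 5
  R[6]: 0 1 2 3 3 4 4 5 5 6 6
  R[7]: 0 1 2 3 3 4 5 6 6 7 7
  R[8]: 0 1 2 3 3 4 5 6 7 8 8
  R[9]: 1 2 3 4 4 5 6 7 8 9 9
  R[10]: 1 2 3 4 4 5 6 7 8 9 10
  R[11]: 1 2 3 4 5 6 7 8 9 10 11

second differences of R give the permutation w = (2, 6, 4, 8, 10, 3, 7, 9, 1, 11, 5).

Rothe diagram D(w) (22 cells), 8 SE-corners (essential conditions):

[(2, 5, 1), (5, 3, 1), (5, 5, 2), (5, 7, 3), (5, 9, 4), (8, 1, 0), (8, 5, 3), (10, 5, 4)]


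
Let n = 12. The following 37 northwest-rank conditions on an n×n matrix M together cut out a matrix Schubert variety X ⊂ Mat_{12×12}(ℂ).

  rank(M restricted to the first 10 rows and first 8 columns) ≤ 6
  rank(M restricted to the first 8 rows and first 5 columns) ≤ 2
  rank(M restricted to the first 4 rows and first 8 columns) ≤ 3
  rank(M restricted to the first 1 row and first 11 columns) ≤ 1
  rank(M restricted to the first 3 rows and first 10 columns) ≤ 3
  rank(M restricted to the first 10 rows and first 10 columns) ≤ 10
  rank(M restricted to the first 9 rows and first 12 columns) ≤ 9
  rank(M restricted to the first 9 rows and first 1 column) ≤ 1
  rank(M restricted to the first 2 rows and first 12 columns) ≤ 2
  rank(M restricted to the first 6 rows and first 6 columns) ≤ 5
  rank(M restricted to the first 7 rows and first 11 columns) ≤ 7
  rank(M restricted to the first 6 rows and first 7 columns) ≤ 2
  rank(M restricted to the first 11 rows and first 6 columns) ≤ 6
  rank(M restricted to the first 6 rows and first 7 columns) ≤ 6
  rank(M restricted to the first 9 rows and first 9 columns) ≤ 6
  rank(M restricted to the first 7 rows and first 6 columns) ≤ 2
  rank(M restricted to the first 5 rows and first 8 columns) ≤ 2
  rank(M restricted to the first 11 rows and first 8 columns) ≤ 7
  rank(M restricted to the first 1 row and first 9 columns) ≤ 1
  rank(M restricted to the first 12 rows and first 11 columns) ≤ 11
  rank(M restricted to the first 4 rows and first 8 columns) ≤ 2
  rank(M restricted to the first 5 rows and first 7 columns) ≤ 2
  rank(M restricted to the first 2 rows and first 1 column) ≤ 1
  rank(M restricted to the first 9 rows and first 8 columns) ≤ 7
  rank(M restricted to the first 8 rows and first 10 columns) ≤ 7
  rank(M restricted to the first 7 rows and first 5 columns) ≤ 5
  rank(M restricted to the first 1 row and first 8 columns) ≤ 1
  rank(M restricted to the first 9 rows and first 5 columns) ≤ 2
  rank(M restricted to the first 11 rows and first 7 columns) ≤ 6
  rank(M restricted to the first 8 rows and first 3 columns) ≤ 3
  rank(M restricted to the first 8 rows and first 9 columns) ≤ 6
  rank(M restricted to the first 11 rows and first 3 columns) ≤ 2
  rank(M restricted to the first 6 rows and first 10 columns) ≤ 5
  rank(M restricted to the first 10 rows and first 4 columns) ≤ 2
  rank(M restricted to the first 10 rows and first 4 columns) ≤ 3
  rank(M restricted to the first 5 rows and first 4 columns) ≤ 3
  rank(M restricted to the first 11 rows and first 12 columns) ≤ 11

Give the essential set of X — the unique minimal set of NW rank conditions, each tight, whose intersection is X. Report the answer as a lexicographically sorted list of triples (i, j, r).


Rank table r_w(12×12) implied by the 37 constraints:

  row 1: 1 1 1 1 1 1 1 1 1 1 1 1
  row 2: 1 2 2 2 2 2 2 2 2 2 2 2
  row 3: 1 2 2 2 2 2 2 2 3 3 3 3
  row 4: 1 2 2 2 2 2 2 2 3 4 4 4
  row 5: 1 2 2 2 2 2 2 2 3 4 5 5
  row 6: 1 2 2 2 2 2 2 3 4 5 6 6
  row 7: 1 2 2 2 2 2 3 4 5 6 7 7
  row 8: 1 2 2 2 2 3 4 5 6 7 8 8
  row 9: 1 2 2 2 2 3 4 5 6 7 8 9
  row 10: 1 2 2 2 3 4 5 6 7 8 9 10
  row 11: 1 2 2 3 4 5 6 7 8 9 10 11
  row 12: 1 2 3 4 5 6 7 8 9 10 11 12

reading off 1-entries of Δ²R: w = (1, 2, 9, 10, 11, 8, 7, 6, 12, 5, 4, 3).

Fulton essential set (6 of the 36 Rothe cells):

[(5, 8, 2), (6, 7, 2), (7, 6, 2), (9, 5, 2), (10, 4, 2), (11, 3, 2)]


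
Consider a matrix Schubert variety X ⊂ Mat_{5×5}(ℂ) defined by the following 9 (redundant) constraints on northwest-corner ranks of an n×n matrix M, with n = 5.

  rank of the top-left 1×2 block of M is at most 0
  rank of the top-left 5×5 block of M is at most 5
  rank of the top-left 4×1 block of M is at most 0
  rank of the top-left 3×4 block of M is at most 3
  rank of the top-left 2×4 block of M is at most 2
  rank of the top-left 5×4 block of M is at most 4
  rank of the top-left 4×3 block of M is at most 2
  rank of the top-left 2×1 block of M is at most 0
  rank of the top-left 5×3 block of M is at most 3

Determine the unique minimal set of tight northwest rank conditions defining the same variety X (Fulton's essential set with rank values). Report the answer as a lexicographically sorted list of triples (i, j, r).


The tightest implied rank at each (i,j), from the 9 conditions:

  row 1: 0, 0, 1, 1, 1
  row 2: 0, 1, 2, 2, 2
  row 3: 0, 1, 2, 3, 3
  row 4: 0, 1, 2, 3, 4
  row 5: 1, 2, 3, 4, 5

reading off 1-entries of Δ²R: w = (3, 2, 4, 5, 1).

D(w) has 5 cells with 2 SE-corners; essential set:

[(1, 2, 0), (4, 1, 0)]


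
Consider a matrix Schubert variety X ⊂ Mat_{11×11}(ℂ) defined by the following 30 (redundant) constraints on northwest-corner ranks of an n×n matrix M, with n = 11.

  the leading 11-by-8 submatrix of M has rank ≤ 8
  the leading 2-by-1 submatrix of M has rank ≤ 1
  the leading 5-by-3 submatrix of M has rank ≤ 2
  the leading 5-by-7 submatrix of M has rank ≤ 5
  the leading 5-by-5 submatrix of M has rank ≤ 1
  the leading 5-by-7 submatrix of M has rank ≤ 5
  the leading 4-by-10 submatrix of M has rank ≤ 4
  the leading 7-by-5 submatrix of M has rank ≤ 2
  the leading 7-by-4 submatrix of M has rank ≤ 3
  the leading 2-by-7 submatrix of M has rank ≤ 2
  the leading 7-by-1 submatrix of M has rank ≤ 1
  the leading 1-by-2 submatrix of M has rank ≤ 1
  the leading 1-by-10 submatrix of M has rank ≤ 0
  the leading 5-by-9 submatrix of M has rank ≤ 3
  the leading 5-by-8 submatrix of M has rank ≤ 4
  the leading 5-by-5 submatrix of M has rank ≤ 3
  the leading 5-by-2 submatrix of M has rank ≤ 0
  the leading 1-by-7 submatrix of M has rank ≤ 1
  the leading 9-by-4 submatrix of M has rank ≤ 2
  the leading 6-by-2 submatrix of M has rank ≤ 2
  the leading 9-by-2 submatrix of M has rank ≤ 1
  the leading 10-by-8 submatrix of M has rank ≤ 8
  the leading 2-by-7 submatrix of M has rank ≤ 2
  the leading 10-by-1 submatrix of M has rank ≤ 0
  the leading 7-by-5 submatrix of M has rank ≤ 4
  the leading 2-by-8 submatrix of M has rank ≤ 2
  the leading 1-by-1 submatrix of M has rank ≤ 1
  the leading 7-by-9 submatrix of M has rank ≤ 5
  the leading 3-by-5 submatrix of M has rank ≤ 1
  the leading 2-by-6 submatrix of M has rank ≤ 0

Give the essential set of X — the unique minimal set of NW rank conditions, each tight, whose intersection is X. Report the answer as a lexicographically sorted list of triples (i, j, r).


Propagating the 30 rank bounds to every northwest block:

  0  0  0  0  0  0  0  0  0  0  1
  0  0  0  0  0  0  1  1  1  1  2
  0  0  1  1  1  1  2  2  2  2  3
  0  0  1  1  1  2  3  3  3  3  4
  0  0  1  1  1  2  3  3  3  4  5
  0  1  2  2  2  3  4  4  4  5  6
  0  1  2  2  2  3  4  5  5  6  7
  0  1  2  2  3  4  5  6  6  7  8
  0  1  2  2  3  4  5  6  7  8  9
  0  1  2  3  4  5  6  7  8  9  10
  1  2  3  4  5  6  7  8  9  10  11

second differences of R give the permutation w = (11, 7, 3, 6, 10, 2, 8, 5, 9, 4, 1).

8 SE-corners of the 37-cell Rothe diagram give Ess(w):

[(1, 10, 0), (2, 6, 0), (5, 2, 0), (5, 5, 1), (5, 9, 3), (7, 5, 2), (9, 4, 2), (10, 1, 0)]


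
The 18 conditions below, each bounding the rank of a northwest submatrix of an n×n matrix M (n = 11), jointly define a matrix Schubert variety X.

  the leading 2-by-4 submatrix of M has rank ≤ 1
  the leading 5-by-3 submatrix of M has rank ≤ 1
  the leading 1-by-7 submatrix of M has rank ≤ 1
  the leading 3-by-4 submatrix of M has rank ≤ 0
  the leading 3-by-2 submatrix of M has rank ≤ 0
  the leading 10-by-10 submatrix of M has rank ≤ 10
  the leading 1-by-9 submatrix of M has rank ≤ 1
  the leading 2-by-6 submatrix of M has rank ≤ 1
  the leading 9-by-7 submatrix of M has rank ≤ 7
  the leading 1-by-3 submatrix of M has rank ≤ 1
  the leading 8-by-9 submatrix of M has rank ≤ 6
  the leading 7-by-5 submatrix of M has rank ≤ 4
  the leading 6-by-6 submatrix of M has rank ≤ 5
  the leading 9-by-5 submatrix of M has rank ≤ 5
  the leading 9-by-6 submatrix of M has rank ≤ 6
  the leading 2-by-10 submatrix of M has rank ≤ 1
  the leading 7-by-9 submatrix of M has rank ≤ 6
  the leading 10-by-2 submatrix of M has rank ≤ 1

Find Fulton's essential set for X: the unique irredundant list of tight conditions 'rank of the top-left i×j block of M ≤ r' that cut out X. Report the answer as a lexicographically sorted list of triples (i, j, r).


Recovering R(i,j) via the rank-extension bound from the 18 conditions:

  0  0  0  0  1  1  1  1  1  1  1
  0  0  0  0  1  1  1  1  1  1  2
  0  0  0  0  1  2  2  2  2  2  3
  1  1  1  1  2  3  3  3  3  3  4
  1  1  1  2  3  4  4  4  4  4  5
  1  1  2  3  4  5  5  5  5  5  6
  1  1  2  3  4  5  6  6  6  6  7
  1  1  2  3  4  5  6  6  6  7  8
  1  1  2  3  4  5  6  7  7  8  9
  1  1  2  3  4  5  6  7  8  9  10
  1  2  3  4  5  6  7  8  9  10  11

the unique w with this rank table is (5, 11, 6, 1, 4, 3, 7, 10, 8, 9, 2).

Fulton essential set (5 of the 26 Rothe cells):

[(2, 10, 1), (3, 4, 0), (5, 3, 1), (8, 9, 6), (10, 2, 1)]


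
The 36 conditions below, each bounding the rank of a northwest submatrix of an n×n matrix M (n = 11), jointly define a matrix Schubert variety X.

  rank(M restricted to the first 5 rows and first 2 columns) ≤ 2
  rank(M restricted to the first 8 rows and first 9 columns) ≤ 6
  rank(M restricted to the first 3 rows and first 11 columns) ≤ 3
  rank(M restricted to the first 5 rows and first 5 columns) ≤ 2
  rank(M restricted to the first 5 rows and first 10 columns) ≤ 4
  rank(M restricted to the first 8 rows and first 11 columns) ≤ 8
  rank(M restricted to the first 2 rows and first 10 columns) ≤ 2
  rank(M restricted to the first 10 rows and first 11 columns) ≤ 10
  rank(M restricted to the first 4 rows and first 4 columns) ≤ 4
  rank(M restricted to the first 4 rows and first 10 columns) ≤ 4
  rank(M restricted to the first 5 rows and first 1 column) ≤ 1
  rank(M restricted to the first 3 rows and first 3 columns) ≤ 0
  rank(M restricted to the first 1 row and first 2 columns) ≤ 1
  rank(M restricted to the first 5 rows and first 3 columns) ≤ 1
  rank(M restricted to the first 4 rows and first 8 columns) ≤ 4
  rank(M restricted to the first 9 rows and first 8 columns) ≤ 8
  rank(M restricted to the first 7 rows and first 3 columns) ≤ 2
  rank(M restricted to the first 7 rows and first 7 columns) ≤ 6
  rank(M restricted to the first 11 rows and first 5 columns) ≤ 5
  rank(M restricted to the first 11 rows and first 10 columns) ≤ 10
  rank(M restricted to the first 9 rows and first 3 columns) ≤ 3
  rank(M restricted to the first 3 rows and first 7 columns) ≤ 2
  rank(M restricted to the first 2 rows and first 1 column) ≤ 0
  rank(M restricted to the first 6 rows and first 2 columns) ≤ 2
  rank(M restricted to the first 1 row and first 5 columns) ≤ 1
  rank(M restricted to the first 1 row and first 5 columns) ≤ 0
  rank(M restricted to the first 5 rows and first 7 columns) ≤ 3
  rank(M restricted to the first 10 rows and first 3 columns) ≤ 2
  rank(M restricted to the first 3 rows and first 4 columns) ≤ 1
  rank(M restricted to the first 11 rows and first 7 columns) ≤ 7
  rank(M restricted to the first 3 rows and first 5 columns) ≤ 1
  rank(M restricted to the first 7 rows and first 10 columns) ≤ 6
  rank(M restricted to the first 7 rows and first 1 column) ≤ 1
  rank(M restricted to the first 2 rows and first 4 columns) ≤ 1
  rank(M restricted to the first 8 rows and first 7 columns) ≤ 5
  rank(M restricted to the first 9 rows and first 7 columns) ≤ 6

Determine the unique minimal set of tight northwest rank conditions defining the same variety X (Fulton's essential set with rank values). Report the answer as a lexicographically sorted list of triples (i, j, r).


The tightest implied rank at each (i,j), from the 36 conditions:

  i=1: 0, 0, 0, 0, 0, 1, 1, 1, 1, 1, 1
  i=2: 0, 0, 0, 1, 1, 2, 2, 2, 2, 2, 2
  i=3: 0, 0, 0, 1, 1, 2, 2, 3, 3, 3, 3
  i=4: 1, 1, 1, 2, 2, 3, 3, 4, 4, 4, 4
  i=5: 1, 1, 1, 2, 2, 3, 3, 4, 4, 4, 5
  i=6: 1, 2, 2, 3, 3, 4, 4, 5, 5, 5, 6
  i=7: 1, 2, 2, 3, 4, 5, 5, 6, 6, 6, 7
  i=8: 1, 2, 2, 3, 4, 5, 5, 6, 6, 7, 8
  i=9: 1, 2, 2, 3, 4, 5, 6, 7, 7, 8, 9
  i=10: 1, 2, 2, 3, 4, 5, 6, 7, 8, 9, 10
  i=11: 1, 2, 3, 4, 5, 6, 7, 8, 9, 10, 11

giving w = (6, 4, 8, 1, 11, 2, 5, 10, 7, 9, 3) via Δ²R.

|D(w)|=25, |Ess(w)|=11:

[(1, 5, 0), (3, 3, 0), (3, 5, 1), (3, 7, 2), (5, 3, 1), (5, 5, 2), (5, 7, 3), (5, 10, 4), (8, 7, 5), (8, 9, 6), (10, 3, 2)]


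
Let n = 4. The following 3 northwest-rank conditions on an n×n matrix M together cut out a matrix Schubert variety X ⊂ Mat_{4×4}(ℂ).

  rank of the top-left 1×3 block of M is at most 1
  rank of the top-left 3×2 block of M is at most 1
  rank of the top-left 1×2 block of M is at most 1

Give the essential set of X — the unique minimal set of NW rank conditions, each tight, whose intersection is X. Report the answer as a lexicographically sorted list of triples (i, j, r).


Computing R[i][j] = min implied NW-rank bound (n=4, 3 conditions):

  R[1]: 1, 1, 1, 1
  R[2]: 1, 1, 2, 2
  R[3]: 1, 1, 2, 3
  R[4]: 1, 2, 3, 4

the unique w with this rank table is (1, 3, 4, 2).

1 SE-corner of the 2-cell Rothe diagram gives Ess(w):

[(3, 2, 1)]


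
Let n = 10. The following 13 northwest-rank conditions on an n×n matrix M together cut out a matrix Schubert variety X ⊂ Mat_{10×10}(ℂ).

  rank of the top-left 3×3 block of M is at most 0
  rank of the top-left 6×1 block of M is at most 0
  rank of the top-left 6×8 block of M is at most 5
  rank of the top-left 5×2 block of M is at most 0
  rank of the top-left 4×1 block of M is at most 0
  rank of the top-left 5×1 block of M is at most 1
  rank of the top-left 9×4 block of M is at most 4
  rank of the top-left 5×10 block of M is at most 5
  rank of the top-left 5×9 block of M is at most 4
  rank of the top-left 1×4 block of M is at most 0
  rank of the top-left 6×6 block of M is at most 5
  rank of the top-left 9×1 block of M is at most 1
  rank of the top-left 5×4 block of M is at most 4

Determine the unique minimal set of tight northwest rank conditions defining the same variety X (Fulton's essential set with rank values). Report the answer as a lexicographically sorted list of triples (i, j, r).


Recovering R(i,j) via the rank-extension bound from the 13 conditions:

  0 | 0 | 0 | 0 | 1 | 1 | 1 | 1 | 1 | 1
  0 | 0 | 0 | 1 | 2 | 2 | 2 | 2 | 2 | 2
  0 | 0 | 0 | 1 | 2 | 3 | 3 | 3 | 3 | 3
  0 | 0 | 1 | 2 | 3 | 4 | 4 | 4 | 4 | 4
  0 | 0 | 1 | 2 | 3 | 4 | 4 | 4 | 4 | 5
  0 | 1 | 2 | 3 | 4 | 5 | 5 | 5 | 5 | 6
  1 | 2 | 3 | 4 | 5 | 6 | 6 | 6 | 6 | 7
  1 | 2 | 3 | 4 | 5 | 6 | 7 | 7 | 7 | 8
  1 | 2 | 3 | 4 | 5 | 6 | 7 | 8 | 8 | 9
  1 | 2 | 3 | 4 | 5 | 6 | 7 | 8 | 9 | 10

hence w(1..10) = (5, 4, 6, 3, 10, 2, 1, 7, 8, 9).

5 SE-corners of the 18-cell Rothe diagram give Ess(w):

[(1, 4, 0), (3, 3, 0), (5, 2, 0), (5, 9, 4), (6, 1, 0)]


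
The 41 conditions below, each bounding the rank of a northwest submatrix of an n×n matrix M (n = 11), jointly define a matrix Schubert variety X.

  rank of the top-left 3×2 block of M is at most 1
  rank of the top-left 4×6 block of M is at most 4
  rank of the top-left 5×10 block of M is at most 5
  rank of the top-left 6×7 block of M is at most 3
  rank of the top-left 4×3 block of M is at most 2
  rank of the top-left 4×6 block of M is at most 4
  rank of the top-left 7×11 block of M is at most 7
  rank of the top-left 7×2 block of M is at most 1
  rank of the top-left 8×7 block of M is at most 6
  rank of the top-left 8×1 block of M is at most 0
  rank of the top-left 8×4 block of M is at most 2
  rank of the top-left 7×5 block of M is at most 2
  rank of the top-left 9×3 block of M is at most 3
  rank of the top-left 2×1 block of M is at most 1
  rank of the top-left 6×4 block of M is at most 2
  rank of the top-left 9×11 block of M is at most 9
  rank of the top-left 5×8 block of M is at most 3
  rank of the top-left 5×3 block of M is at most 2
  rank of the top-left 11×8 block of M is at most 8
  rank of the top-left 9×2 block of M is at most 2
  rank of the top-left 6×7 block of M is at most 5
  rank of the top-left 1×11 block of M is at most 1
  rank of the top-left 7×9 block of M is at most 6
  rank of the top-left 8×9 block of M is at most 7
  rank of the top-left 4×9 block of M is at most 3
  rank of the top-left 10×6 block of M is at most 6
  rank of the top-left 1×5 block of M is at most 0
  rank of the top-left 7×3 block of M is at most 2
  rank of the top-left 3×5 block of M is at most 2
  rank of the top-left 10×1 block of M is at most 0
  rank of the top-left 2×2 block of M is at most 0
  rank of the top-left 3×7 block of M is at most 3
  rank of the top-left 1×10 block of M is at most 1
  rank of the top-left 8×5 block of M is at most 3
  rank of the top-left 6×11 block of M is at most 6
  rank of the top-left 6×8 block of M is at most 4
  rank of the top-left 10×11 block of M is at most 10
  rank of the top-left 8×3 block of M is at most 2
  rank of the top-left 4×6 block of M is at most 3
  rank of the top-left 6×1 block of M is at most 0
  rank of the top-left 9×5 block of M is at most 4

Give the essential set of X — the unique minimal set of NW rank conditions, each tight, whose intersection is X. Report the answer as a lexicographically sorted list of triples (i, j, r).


Computing R[i][j] = min implied NW-rank bound (n=11, 41 conditions):

  R[1]: 0, 0, 0, 0, 0, 1, 1, 1, 1, 1, 1
  R[2]: 0, 0, 1, 1, 1, 2, 2, 2, 2, 2, 2
  R[3]: 0, 1, 2, 2, 2, 3, 3, 3, 3, 3, 3
  R[4]: 0, 1, 2, 2, 2, 3, 3, 3, 3, 4, 4
  R[5]: 0, 1, 2, 2, 2, 3, 3, 3, 4, 5, 5
  R[6]: 0, 1, 2, 2, 2, 3, 3, 4, 5, 6, 6
  R[7]: 0, 1, 2, 2, 2, 3, 4, 5, 6, 7, 7
  R[8]: 0, 1, 2, 2, 3, 4, 5, 6, 7, 8, 8
  R[9]: 0, 1, 2, 3, 4, 5, 6, 7, 8, 9, 9
  R[10]: 0, 1, 2, 3, 4, 5, 6, 7, 8, 9, 10
  R[11]: 1, 2, 3, 4, 5, 6, 7, 8, 9, 10, 11

second differences of R give the permutation w = (6, 3, 2, 10, 9, 8, 7, 5, 4, 11, 1).

D(w) has 30 cells with 8 SE-corners; essential set:

[(1, 5, 0), (2, 2, 0), (4, 9, 3), (5, 8, 3), (6, 7, 3), (7, 5, 2), (8, 4, 2), (10, 1, 0)]


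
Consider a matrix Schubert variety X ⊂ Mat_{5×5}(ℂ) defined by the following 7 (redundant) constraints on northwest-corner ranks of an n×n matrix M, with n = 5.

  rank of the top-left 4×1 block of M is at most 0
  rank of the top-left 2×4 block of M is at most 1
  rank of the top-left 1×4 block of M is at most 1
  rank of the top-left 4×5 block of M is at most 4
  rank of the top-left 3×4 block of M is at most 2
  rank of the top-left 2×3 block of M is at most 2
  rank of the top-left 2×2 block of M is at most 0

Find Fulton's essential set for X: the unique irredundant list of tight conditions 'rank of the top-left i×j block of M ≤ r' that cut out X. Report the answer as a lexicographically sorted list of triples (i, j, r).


Computing R[i][j] = min implied NW-rank bound (n=5, 7 conditions):

  R[1]: 0 | 0 | 1 | 1 | 1
  R[2]: 0 | 0 | 1 | 1 | 2
  R[3]: 0 | 1 | 2 | 2 | 3
  R[4]: 0 | 1 | 2 | 3 | 4
  R[5]: 1 | 2 | 3 | 4 | 5

reading off 1-entries of Δ²R: w = (3, 5, 2, 4, 1).

3 SE-corners of the 7-cell Rothe diagram give Ess(w):

[(2, 2, 0), (2, 4, 1), (4, 1, 0)]


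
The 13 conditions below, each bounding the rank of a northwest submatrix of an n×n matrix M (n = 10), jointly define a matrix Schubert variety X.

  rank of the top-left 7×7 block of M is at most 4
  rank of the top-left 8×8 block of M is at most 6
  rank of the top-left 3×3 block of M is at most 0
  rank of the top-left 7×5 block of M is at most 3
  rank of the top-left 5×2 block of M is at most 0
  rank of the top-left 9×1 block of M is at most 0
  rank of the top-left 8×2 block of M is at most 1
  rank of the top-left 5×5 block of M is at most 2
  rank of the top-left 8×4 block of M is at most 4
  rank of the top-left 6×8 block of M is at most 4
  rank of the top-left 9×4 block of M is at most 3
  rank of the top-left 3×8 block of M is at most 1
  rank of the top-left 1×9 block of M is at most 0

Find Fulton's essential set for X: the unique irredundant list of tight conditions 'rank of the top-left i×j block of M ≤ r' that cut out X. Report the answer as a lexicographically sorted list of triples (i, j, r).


Propagating the 13 rank bounds to every northwest block:

  R[1]: 0, 0, 0, 0, 0, 0, 0, 0, 0, 1
  R[2]: 0, 0, 0, 1, 1, 1, 1, 1, 1, 2
  R[3]: 0, 0, 0, 1, 1, 1, 1, 1, 2, 3
  R[4]: 0, 0, 1, 2, 2, 2, 2, 2, 3, 4
  R[5]: 0, 0, 1, 2, 2, 3, 3, 3, 4, 5
  R[6]: 0, 1, 2, 3, 3, 4, 4, 4, 5, 6
  R[7]: 0, 1, 2, 3, 3, 4, 4, 5, 6, 7
  R[8]: 0, 1, 2, 3, 4, 5, 5, 6, 7, 8
  R[9]: 0, 1, 2, 3, 4, 5, 6, 7, 8, 9
  R[10]: 1, 2, 3, 4, 5, 6, 7, 8, 9, 10

so w = (10, 4, 9, 3, 6, 2, 8, 5, 7, 1).

Rothe diagram D(w) (30 cells), 8 SE-corners (essential conditions):

[(1, 9, 0), (3, 3, 0), (3, 8, 1), (5, 2, 0), (5, 5, 2), (7, 5, 3), (7, 7, 4), (9, 1, 0)]


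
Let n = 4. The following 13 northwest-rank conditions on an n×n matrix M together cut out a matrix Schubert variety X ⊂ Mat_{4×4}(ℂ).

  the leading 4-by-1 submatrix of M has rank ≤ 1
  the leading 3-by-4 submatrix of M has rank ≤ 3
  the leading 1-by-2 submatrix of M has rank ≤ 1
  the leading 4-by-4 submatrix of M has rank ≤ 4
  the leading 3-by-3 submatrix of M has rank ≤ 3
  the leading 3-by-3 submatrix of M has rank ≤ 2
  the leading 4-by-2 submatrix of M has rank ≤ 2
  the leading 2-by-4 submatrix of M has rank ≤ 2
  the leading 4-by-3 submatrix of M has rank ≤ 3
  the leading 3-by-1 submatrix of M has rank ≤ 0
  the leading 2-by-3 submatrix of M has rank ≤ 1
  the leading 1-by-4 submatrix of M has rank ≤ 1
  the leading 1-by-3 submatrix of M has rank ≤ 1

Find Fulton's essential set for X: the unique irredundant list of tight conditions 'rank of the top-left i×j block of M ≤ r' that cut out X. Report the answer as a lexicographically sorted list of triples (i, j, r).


Rank table r_w(4×4) implied by the 13 constraints:

  0 1 1 1
  0 1 1 2
  0 1 2 3
  1 2 3 4

hence w(1..4) = (2, 4, 3, 1).

D(w) has 4 cells with 2 SE-corners; essential set:

[(2, 3, 1), (3, 1, 0)]


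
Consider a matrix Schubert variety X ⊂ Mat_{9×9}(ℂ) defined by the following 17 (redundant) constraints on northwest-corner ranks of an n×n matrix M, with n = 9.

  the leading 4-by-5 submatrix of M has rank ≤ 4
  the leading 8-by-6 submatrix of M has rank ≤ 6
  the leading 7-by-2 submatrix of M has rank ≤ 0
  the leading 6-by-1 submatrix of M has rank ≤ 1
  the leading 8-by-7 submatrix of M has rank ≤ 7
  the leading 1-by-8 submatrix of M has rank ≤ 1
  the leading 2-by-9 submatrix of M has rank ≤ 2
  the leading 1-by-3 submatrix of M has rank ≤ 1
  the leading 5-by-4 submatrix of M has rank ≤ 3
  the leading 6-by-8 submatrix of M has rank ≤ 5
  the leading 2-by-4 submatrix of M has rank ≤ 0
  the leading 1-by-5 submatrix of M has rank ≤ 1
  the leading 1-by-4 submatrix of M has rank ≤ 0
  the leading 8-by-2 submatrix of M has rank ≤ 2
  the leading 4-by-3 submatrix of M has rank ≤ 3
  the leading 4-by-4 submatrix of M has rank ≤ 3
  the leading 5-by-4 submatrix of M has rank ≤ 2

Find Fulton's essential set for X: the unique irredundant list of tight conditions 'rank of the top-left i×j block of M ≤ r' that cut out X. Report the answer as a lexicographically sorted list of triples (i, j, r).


Reconstructing r_w from the 17 given conditions:

  R[1]: 0 | 0 | 0 | 0 | 1 | 1 | 1 | 1 | 1
  R[2]: 0 | 0 | 0 | 0 | 1 | 2 | 2 | 2 | 2
  R[3]: 0 | 0 | 1 | 1 | 2 | 3 | 3 | 3 | 3
  R[4]: 0 | 0 | 1 | 2 | 3 | 4 | 4 | 4 | 4
  R[5]: 0 | 0 | 1 | 2 | 3 | 4 | 5 | 5 | 5
  R[6]: 0 | 0 | 1 | 2 | 3 | 4 | 5 | 5 | 6
  R[7]: 0 | 0 | 1 | 2 | 3 | 4 | 5 | 6 | 7
  R[8]: 1 | 1 | 2 | 3 | 4 | 5 | 6 | 7 | 8
  R[9]: 1 | 2 | 3 | 4 | 5 | 6 | 7 | 8 | 9

second differences of R give the permutation w = (5, 6, 3, 4, 7, 9, 8, 1, 2).

Rothe diagram D(w) (19 cells), 3 SE-corners (essential conditions):

[(2, 4, 0), (6, 8, 5), (7, 2, 0)]


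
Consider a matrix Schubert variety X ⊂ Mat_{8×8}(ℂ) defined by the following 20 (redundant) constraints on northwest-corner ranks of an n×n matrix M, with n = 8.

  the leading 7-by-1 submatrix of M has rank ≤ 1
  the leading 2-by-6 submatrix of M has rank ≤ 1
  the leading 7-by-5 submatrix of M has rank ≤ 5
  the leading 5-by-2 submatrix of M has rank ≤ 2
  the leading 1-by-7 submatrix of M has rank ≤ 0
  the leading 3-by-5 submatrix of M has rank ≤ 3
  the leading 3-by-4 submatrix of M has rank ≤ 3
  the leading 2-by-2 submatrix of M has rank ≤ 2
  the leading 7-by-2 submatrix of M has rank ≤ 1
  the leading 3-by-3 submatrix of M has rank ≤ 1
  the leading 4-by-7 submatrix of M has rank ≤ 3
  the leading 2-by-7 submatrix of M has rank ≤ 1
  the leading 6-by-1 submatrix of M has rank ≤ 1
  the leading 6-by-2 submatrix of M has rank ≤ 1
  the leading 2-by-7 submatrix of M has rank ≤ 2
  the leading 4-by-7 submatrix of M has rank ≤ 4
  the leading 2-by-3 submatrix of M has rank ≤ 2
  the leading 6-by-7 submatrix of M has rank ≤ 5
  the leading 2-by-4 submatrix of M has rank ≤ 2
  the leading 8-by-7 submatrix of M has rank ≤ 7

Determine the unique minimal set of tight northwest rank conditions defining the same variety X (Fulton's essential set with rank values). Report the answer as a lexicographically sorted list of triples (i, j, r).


Propagating the 20 rank bounds to every northwest block:

  row 1: 0, 0, 0, 0, 0, 0, 0, 1
  row 2: 1, 1, 1, 1, 1, 1, 1, 2
  row 3: 1, 1, 1, 2, 2, 2, 2, 3
  row 4: 1, 1, 2, 3, 3, 3, 3, 4
  row 5: 1, 1, 2, 3, 4, 4, 4, 5
  row 6: 1, 1, 2, 3, 4, 5, 5, 6
  row 7: 1, 1, 2, 3, 4, 5, 6, 7
  row 8: 1, 2, 3, 4, 5, 6, 7, 8

reading off 1-entries of Δ²R: w = (8, 1, 4, 3, 5, 6, 7, 2).

ℓ(w)=13; the 3 essential cells (i,j,r):

[(1, 7, 0), (3, 3, 1), (7, 2, 1)]


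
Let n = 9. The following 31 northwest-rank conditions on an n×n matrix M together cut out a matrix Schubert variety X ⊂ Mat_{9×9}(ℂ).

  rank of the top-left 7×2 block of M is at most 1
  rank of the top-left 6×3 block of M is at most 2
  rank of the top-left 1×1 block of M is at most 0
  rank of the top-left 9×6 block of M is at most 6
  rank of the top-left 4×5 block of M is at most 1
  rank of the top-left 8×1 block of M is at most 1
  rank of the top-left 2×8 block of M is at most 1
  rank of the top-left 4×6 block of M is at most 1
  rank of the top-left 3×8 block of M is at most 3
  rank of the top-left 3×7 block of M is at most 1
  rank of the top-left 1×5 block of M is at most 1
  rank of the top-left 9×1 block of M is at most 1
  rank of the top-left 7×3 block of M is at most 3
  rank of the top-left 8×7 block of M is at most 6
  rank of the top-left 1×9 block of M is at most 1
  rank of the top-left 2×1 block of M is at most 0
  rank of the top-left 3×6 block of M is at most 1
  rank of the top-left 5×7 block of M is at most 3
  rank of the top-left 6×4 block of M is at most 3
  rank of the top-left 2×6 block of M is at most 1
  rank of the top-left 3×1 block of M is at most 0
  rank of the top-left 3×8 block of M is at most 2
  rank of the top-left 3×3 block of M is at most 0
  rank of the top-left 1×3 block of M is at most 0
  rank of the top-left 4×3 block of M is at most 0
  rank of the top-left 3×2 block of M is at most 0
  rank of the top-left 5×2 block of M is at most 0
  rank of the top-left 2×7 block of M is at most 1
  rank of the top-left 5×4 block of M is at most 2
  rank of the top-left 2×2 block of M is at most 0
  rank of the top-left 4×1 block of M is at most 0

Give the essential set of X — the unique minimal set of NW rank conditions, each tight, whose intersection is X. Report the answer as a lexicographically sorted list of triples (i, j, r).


Rank table r_w(9×9) implied by the 31 constraints:

  R[1]: 0 | 0 | 0 | 1 | 1 | 1 | 1 | 1 | 1
  R[2]: 0 | 0 | 0 | 1 | 1 | 1 | 1 | 1 | 2
  R[3]: 0 | 0 | 0 | 1 | 1 | 1 | 1 | 2 | 3
  R[4]: 0 | 0 | 0 | 1 | 1 | 1 | 2 | 3 | 4
  R[5]: 0 | 0 | 1 | 2 | 2 | 2 | 3 | 4 | 5
  R[6]: 1 | 1 | 2 | 3 | 3 | 3 | 4 | 5 | 6
  R[7]: 1 | 1 | 2 | 3 | 4 | 4 | 5 | 6 | 7
  R[8]: 1 | 2 | 3 | 4 | 5 | 5 | 6 | 7 | 8
  R[9]: 1 | 2 | 3 | 4 | 5 | 6 | 7 | 8 | 9

hence w(1..9) = (4, 9, 8, 7, 3, 1, 5, 2, 6).

D(w) has 24 cells with 6 SE-corners; essential set:

[(2, 8, 1), (3, 7, 1), (4, 3, 0), (4, 6, 1), (5, 2, 0), (7, 2, 1)]


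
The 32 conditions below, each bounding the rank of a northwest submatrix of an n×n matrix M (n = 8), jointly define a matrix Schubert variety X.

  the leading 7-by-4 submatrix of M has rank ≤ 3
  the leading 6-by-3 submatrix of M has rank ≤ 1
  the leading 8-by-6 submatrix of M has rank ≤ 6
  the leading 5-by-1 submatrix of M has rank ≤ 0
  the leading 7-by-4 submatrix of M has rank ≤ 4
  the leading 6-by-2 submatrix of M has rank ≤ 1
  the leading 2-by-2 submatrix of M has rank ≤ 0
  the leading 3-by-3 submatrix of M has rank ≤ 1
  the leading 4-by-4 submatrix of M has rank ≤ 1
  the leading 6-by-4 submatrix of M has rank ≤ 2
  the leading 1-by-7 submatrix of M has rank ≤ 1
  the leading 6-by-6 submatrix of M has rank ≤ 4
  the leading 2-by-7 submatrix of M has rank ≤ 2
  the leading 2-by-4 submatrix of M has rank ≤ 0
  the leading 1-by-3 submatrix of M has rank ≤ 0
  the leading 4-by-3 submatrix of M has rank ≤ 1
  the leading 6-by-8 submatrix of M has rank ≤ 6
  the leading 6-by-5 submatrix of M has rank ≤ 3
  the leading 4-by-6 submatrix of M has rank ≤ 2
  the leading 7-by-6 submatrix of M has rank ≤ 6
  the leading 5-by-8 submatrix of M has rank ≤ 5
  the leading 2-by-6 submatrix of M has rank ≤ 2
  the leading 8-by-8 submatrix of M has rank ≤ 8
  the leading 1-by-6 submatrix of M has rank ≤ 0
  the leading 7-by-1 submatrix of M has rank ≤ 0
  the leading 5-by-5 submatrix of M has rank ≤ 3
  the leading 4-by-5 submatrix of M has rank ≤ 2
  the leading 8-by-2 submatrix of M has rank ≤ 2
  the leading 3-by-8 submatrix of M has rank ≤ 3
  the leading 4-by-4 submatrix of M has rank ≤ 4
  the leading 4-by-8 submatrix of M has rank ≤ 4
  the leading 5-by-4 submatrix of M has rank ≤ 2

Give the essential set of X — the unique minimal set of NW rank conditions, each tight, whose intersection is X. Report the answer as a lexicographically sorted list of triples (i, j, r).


Computing R[i][j] = min implied NW-rank bound (n=8, 32 conditions):

  i=1: 0  0  0  0  0  0  1  1
  i=2: 0  0  0  0  1  1  2  2
  i=3: 0  1  1  1  2  2  3  3
  i=4: 0  1  1  1  2  2  3  4
  i=5: 0  1  1  2  3  3  4  5
  i=6: 0  1  1  2  3  4  5  6
  i=7: 0  1  2  3  4  5  6  7
  i=8: 1  2  3  4  5  6  7  8

so w = (7, 5, 2, 8, 4, 6, 3, 1).

Rothe diagram D(w) (20 cells), 6 SE-corners (essential conditions):

[(1, 6, 0), (2, 4, 0), (4, 4, 1), (4, 6, 2), (6, 3, 1), (7, 1, 0)]


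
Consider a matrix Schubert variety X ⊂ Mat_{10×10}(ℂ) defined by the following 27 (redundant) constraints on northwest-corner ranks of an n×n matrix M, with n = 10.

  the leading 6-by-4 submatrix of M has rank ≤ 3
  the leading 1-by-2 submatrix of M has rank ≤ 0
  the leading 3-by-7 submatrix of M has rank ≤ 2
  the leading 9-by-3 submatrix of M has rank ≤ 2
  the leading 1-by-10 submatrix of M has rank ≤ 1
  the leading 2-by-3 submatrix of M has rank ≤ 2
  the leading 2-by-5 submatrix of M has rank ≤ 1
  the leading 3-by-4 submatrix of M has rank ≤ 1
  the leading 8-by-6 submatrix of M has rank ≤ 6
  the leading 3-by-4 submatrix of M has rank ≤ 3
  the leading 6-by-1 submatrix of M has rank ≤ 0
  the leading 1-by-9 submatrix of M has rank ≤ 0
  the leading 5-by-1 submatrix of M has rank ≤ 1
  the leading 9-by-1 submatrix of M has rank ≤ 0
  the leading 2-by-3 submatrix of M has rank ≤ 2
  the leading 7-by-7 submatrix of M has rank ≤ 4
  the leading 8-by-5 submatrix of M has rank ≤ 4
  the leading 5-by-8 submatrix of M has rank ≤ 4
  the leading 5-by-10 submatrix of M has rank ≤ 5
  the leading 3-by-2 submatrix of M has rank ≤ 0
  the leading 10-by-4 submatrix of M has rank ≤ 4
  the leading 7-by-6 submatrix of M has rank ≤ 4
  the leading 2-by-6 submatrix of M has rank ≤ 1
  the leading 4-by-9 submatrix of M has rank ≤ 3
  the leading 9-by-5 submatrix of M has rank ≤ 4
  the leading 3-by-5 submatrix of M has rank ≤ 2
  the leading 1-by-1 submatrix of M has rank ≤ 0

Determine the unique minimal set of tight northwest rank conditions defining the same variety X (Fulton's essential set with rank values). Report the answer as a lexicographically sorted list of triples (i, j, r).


Computing R[i][j] = min implied NW-rank bound (n=10, 27 conditions):

  R[1]: 0 | 0 | 0 | 0 | 0 | 0 | 0 | 0 | 0 | 1
  R[2]: 0 | 0 | 1 | 1 | 1 | 1 | 1 | 1 | 1 | 2
  R[3]: 0 | 0 | 1 | 1 | 2 | 2 | 2 | 2 | 2 | 3
  R[4]: 0 | 1 | 2 | 2 | 3 | 3 | 3 | 3 | 3 | 4
  R[5]: 0 | 1 | 2 | 3 | 4 | 4 | 4 | 4 | 4 | 5
  R[6]: 0 | 1 | 2 | 3 | 4 | 4 | 4 | 5 | 5 | 6
  R[7]: 0 | 1 | 2 | 3 | 4 | 4 | 4 | 5 | 6 | 7
  R[8]: 0 | 1 | 2 | 3 | 4 | 5 | 5 | 6 | 7 | 8
  R[9]: 0 | 1 | 2 | 3 | 4 | 5 | 6 | 7 | 8 | 9
  R[10]: 1 | 2 | 3 | 4 | 5 | 6 | 7 | 8 | 9 | 10

second differences of R give the permutation w = (10, 3, 5, 2, 4, 8, 9, 6, 7, 1).

5 SE-corners of the 24-cell Rothe diagram give Ess(w):

[(1, 9, 0), (3, 2, 0), (3, 4, 1), (7, 7, 4), (9, 1, 0)]


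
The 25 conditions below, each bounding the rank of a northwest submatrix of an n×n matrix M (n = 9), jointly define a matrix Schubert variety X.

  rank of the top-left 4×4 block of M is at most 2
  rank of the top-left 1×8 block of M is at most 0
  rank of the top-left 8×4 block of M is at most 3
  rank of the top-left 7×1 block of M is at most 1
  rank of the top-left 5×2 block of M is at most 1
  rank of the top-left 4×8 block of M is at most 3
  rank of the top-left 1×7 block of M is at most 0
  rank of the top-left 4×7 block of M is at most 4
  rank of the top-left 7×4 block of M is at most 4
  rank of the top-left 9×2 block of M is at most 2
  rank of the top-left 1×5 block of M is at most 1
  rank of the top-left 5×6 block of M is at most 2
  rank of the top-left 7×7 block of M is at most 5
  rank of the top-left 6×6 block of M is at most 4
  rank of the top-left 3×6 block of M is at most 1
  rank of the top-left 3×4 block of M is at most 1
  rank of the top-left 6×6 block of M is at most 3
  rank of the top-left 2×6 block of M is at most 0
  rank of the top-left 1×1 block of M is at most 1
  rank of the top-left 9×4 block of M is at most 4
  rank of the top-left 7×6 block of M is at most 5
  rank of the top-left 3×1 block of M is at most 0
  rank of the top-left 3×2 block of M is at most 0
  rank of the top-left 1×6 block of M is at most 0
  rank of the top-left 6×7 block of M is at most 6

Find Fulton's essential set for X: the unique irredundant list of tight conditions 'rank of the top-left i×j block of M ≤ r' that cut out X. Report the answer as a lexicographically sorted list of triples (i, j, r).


The tightest implied rank at each (i,j), from the 25 conditions:

  row 1: 0, 0, 0, 0, 0, 0, 0, 0, 1
  row 2: 0, 0, 0, 0, 0, 0, 1, 1, 2
  row 3: 0, 0, 1, 1, 1, 1, 2, 2, 3
  row 4: 1, 1, 2, 2, 2, 2, 3, 3, 4
  row 5: 1, 1, 2, 2, 2, 2, 3, 4, 5
  row 6: 1, 2, 3, 3, 3, 3, 4, 5, 6
  row 7: 1, 2, 3, 3, 4, 4, 5, 6, 7
  row 8: 1, 2, 3, 3, 4, 5, 6, 7, 8
  row 9: 1, 2, 3, 4, 5, 6, 7, 8, 9

hence w(1..9) = (9, 7, 3, 1, 8, 2, 5, 6, 4).

6 SE-corners of the 22-cell Rothe diagram give Ess(w):

[(1, 8, 0), (2, 6, 0), (3, 2, 0), (5, 2, 1), (5, 6, 2), (8, 4, 3)]


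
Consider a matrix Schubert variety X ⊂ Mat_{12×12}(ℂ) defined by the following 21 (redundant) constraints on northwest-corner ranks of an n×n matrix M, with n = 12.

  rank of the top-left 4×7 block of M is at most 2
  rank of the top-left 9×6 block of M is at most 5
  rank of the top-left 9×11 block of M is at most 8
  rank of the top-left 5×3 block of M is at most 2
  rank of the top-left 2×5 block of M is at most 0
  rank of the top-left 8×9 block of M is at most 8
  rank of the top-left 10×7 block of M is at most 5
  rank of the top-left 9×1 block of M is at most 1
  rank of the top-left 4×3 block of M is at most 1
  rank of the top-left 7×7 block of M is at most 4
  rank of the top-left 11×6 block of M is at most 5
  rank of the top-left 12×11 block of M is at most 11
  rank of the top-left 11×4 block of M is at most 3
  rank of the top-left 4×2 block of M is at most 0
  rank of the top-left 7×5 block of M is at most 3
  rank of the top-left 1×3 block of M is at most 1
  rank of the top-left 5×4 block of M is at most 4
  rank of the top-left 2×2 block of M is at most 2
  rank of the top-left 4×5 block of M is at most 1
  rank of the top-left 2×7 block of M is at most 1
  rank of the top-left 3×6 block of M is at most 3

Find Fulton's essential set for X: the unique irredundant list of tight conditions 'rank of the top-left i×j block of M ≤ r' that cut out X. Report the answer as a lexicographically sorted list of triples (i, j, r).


Recovering R(i,j) via the rank-extension bound from the 21 conditions:

  row 1: 0 | 0 | 0 | 0 | 0 | 1 | 1 | 1 | 1 | 1 | 1 | 1
  row 2: 0 | 0 | 0 | 0 | 0 | 1 | 1 | 2 | 2 | 2 | 2 | 2
  row 3: 0 | 0 | 1 | 1 | 1 | 2 | 2 | 3 | 3 | 3 | 3 | 3
  row 4: 0 | 0 | 1 | 1 | 1 | 2 | 2 | 3 | 4 | 4 | 4 | 4
  row 5: 1 | 1 | 2 | 2 | 2 | 3 | 3 | 4 | 5 | 5 | 5 | 5
  row 6: 1 | 2 | 3 | 3 | 3 | 4 | 4 | 5 | 6 | 6 | 6 | 6
  row 7: 1 | 2 | 3 | 3 | 3 | 4 | 4 | 5 | 6 | 7 | 7 | 7
  row 8: 1 | 2 | 3 | 3 | 4 | 5 | 5 | 6 | 7 | 8 | 8 | 8
  row 9: 1 | 2 | 3 | 3 | 4 | 5 | 5 | 6 | 7 | 8 | 8 | 9
  row 10: 1 | 2 | 3 | 3 | 4 | 5 | 5 | 6 | 7 | 8 | 9 | 10
  row 11: 1 | 2 | 3 | 3 | 4 | 5 | 6 | 7 | 8 | 9 | 10 | 11
  row 12: 1 | 2 | 3 | 4 | 5 | 6 | 7 | 8 | 9 | 10 | 11 | 12

second differences of R give the permutation w = (6, 8, 3, 9, 1, 2, 10, 5, 12, 11, 7, 4).

D(w) has 28 cells with 10 SE-corners; essential set:

[(2, 5, 0), (2, 7, 1), (4, 2, 0), (4, 5, 1), (4, 7, 2), (7, 5, 3), (7, 7, 4), (9, 11, 8), (10, 7, 5), (11, 4, 3)]
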